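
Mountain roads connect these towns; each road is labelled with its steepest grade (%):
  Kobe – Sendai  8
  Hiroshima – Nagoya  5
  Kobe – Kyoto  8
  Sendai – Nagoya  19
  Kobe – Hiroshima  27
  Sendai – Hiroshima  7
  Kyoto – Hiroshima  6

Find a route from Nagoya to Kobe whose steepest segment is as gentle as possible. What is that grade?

8

A few of the Nagoya→Kobe routes:
Nagoya→Sendai→Kobe: max(19, 8) = 19
Nagoya→Sendai→Hiroshima→Kyoto→Kobe: max(19, 7, 6, 8) = 19
Nagoya→Hiroshima→Sendai→Kobe: max(5, 7, 8) = 8
Nagoya→Hiroshima→Kyoto→Kobe: max(5, 6, 8) = 8
Best route has worst link 8%.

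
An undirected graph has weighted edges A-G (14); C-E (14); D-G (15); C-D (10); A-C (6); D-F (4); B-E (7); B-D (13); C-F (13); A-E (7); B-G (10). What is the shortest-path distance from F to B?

Comparing a few candidate routes:
F→D→B: 4 + 13 = 17
F→C→A→E→B: 13 + 6 + 7 + 7 = 33
F→D→C→A→E→B: 4 + 10 + 6 + 7 + 7 = 34
F→D→G→B: 4 + 15 + 10 = 29
Best route has total 17.

17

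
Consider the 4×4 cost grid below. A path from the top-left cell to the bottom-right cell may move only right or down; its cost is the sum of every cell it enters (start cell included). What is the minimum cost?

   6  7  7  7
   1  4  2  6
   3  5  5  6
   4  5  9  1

One optimal route is [0,0] -> [1,0] -> [1,1] -> [1,2] -> [2,2] -> [2,3] -> [3,3].
Its cost is 6 + 1 + 4 + 2 + 5 + 6 + 1 = 25.
For comparison, the top-then-right route costs 40.

25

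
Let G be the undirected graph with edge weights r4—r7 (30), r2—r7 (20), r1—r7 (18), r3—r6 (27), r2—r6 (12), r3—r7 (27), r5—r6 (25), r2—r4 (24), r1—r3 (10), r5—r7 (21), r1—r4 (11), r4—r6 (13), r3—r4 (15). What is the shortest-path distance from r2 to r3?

39

Checking several routes:
r2 -> r6 -> r4 -> r3: 12 + 13 + 15 = 40
r2 -> r4 -> r1 -> r3: 24 + 11 + 10 = 45
r2 -> r7 -> r3: 20 + 27 = 47
r2 -> r6 -> r4 -> r1 -> r3: 12 + 13 + 11 + 10 = 46
r2 -> r6 -> r3: 12 + 27 = 39
r2 -> r4 -> r3: 24 + 15 = 39
Best route has total 39.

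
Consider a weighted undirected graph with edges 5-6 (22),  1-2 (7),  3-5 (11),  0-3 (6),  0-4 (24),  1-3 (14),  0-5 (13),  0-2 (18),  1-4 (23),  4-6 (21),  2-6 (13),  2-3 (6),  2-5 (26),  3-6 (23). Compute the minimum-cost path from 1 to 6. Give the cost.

20

A few of the 1→6 routes:
1-2-3-6: 7 + 6 + 23 = 36
1-3-6: 14 + 23 = 37
1-2-6: 7 + 13 = 20
1-3-2-6: 14 + 6 + 13 = 33
Shortest: 20.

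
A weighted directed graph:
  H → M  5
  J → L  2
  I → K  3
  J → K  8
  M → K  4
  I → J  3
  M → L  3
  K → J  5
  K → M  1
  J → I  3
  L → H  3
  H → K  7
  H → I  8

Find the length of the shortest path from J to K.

Some routes from J to K:
J→L→H→K: 2 + 3 + 7 = 12
J→K: 8
J→I→K: 3 + 3 = 6
Shortest: 6.

6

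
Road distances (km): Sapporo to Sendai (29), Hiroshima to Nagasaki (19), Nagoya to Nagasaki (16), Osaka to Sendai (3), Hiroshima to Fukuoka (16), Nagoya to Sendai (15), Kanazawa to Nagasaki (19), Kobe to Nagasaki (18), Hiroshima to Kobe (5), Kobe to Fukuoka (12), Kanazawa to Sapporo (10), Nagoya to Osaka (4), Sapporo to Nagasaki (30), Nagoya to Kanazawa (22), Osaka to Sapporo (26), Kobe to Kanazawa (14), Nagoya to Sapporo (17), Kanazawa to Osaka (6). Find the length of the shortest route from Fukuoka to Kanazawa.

26

Checking several routes:
Fukuoka-Hiroshima-Nagasaki-Kanazawa: 16 + 19 + 19 = 54
Fukuoka-Kobe-Kanazawa: 12 + 14 = 26
Fukuoka-Hiroshima-Kobe-Kanazawa: 16 + 5 + 14 = 35
Fukuoka-Kobe-Nagasaki-Kanazawa: 12 + 18 + 19 = 49
The minimum is 26 km.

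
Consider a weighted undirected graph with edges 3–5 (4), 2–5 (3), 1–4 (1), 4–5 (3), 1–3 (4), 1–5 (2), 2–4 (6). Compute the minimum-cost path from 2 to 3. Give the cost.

A few of the 2→3 routes:
2 → 5 → 4 → 1 → 3: 3 + 3 + 1 + 4 = 11
2 → 5 → 3: 3 + 4 = 7
2 → 5 → 1 → 3: 3 + 2 + 4 = 9
2 → 4 → 1 → 3: 6 + 1 + 4 = 11
2 → 4 → 1 → 5 → 3: 6 + 1 + 2 + 4 = 13
Shortest: 7.

7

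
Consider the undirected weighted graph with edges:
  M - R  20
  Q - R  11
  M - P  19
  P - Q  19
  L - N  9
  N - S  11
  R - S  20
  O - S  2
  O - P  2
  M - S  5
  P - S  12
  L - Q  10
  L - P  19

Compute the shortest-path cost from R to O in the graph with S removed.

32

Paths from R to O avoiding S:
R→Q→P→O: 11 + 19 + 2 = 32
R→Q→L→P→O: 11 + 10 + 19 + 2 = 42
R→M→P→O: 20 + 19 + 2 = 41
Shortest: 32.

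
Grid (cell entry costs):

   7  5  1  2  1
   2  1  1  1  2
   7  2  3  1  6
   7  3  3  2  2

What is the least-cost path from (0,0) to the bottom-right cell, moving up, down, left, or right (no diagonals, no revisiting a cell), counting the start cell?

17

Best path: r0c0→r1c0→r1c1→r1c2→r1c3→r2c3→r3c3→r3c4
Cost: 7 + 2 + 1 + 1 + 1 + 1 + 2 + 2 = 17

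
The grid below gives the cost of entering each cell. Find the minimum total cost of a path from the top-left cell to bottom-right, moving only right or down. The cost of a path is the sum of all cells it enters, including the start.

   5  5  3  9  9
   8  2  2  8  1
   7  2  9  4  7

One optimal route is [0,0]→[0,1]→[1,1]→[1,2]→[1,3]→[1,4]→[2,4].
Its cost is 5 + 5 + 2 + 2 + 8 + 1 + 7 = 30.
(Top row then right column would cost 39.)

30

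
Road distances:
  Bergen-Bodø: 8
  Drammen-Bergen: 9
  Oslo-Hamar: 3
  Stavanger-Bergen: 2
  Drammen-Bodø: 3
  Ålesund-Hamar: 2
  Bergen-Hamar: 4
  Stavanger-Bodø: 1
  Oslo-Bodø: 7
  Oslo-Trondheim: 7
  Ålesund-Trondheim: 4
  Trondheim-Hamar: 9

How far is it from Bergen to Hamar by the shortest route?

A few of the Bergen→Hamar routes:
Bergen→Stavanger→Bodø→Oslo→Trondheim→Ålesund→Hamar: 2 + 1 + 7 + 7 + 4 + 2 = 23
Bergen→Hamar: 4
Bergen→Bodø→Oslo→Hamar: 8 + 7 + 3 = 18
Bergen→Stavanger→Bodø→Oslo→Hamar: 2 + 1 + 7 + 3 = 13
Bergen→Drammen→Bodø→Oslo→Hamar: 9 + 3 + 7 + 3 = 22
The minimum is 4.

4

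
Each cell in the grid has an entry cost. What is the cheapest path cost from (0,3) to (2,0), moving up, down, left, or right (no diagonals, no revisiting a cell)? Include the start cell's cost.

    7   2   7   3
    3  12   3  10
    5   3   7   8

27

Cheapest: (0,3) (0,2) (0,1) (0,0) (1,0) (2,0)
  3 + 7 + 2 + 7 + 3 + 5 = 27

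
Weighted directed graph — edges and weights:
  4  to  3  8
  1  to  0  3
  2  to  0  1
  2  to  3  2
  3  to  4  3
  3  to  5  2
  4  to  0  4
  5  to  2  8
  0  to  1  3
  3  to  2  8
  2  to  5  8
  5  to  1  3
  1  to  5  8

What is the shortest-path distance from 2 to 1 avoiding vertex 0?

7

Routes from 2 to 1 avoiding 0:
2 -> 3 -> 5 -> 1: 2 + 2 + 3 = 7
2 -> 5 -> 1: 8 + 3 = 11
The minimum is 7.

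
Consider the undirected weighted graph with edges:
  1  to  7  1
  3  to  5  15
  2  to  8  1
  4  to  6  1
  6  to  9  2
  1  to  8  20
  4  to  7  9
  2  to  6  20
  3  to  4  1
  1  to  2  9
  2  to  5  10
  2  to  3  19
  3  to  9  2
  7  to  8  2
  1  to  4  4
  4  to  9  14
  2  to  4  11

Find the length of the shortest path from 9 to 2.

Comparing a few candidate routes:
9 → 3 → 4 → 1 → 7 → 8 → 2: 2 + 1 + 4 + 1 + 2 + 1 = 11
9 → 3 → 4 → 2: 2 + 1 + 11 = 14
9 → 6 → 4 → 1 → 7 → 8 → 2: 2 + 1 + 4 + 1 + 2 + 1 = 11
Best route has total 11.

11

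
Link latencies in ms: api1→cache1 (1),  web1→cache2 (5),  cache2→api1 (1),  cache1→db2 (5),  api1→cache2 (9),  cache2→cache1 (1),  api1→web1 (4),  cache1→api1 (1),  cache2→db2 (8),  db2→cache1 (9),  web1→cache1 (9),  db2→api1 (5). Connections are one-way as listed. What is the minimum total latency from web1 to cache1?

6

Paths from web1 to cache1:
web1 -> cache2 -> db2 -> api1 -> cache1: 5 + 8 + 5 + 1 = 19
web1 -> cache2 -> cache1: 5 + 1 = 6
web1 -> cache1: 9
web1 -> cache2 -> api1 -> cache1: 5 + 1 + 1 = 7
web1 -> cache2 -> db2 -> cache1: 5 + 8 + 9 = 22
Best route has total 6 ms.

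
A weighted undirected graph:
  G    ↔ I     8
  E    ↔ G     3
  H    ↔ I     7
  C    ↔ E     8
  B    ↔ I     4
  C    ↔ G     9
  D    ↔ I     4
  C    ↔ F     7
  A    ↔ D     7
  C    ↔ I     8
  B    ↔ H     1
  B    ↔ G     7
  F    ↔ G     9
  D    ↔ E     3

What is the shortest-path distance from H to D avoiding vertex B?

Some routes from H to D avoiding B:
H - I - G - E - D: 7 + 8 + 3 + 3 = 21
H - I - G - C - E - D: 7 + 8 + 9 + 8 + 3 = 35
H - I - C - E - D: 7 + 8 + 8 + 3 = 26
H - I - C - F - G - E - D: 7 + 8 + 7 + 9 + 3 + 3 = 37
H - I - C - G - E - D: 7 + 8 + 9 + 3 + 3 = 30
H - I - D: 7 + 4 = 11
Shortest: 11.

11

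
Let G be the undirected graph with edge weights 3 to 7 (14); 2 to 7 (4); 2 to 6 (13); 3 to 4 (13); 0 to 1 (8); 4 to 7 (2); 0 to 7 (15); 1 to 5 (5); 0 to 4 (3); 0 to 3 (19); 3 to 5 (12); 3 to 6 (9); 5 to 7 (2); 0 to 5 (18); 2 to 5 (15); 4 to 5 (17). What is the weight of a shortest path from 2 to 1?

Some routes from 2 to 1:
2 -> 5 -> 1: 15 + 5 = 20
2 -> 7 -> 5 -> 1: 4 + 2 + 5 = 11
2 -> 7 -> 0 -> 1: 4 + 15 + 8 = 27
2 -> 7 -> 4 -> 0 -> 1: 4 + 2 + 3 + 8 = 17
2 -> 7 -> 4 -> 5 -> 1: 4 + 2 + 17 + 5 = 28
Best route has total 11.

11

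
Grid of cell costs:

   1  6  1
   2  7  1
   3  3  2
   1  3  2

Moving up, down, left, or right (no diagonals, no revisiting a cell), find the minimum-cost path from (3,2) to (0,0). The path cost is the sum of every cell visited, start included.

12

Take r3c2 → r3c1 → r3c0 → r2c0 → r1c0 → r0c0 for a total of 2 + 3 + 1 + 3 + 2 + 1 = 12.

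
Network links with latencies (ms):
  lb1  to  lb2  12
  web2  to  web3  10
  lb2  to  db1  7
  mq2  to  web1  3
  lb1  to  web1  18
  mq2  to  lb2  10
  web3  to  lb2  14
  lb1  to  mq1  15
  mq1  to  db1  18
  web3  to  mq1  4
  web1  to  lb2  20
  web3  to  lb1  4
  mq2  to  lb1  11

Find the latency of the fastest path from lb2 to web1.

Checking several routes:
lb2 -> mq2 -> web1: 10 + 3 = 13
lb2 -> web1: 20
lb2 -> lb1 -> mq2 -> web1: 12 + 11 + 3 = 26
Shortest: 13 ms.

13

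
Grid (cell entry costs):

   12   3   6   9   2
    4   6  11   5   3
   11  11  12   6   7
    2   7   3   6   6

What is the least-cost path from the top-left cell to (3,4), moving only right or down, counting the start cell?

One optimal route is [0,0] [0,1] [0,2] [0,3] [0,4] [1,4] [2,4] [3,4].
Its cost is 12 + 3 + 6 + 9 + 2 + 3 + 7 + 6 = 48.

48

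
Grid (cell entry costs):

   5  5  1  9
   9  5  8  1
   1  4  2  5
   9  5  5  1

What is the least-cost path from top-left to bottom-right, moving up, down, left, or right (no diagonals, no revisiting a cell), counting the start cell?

Path r0c0 -> r0c1 -> r0c2 -> r1c2 -> r1c3 -> r2c3 -> r3c3: 5 + 5 + 1 + 8 + 1 + 5 + 1 = 26.

26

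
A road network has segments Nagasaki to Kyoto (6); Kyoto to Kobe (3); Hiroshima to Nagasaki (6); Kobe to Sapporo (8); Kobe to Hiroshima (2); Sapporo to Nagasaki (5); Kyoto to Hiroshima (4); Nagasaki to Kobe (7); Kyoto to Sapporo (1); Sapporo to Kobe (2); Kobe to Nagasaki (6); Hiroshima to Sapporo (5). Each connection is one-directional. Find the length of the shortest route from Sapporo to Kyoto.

Paths from Sapporo to Kyoto:
Sapporo→Kobe→Hiroshima→Nagasaki→Kyoto: 2 + 2 + 6 + 6 = 16
Sapporo→Kobe→Nagasaki→Kyoto: 2 + 6 + 6 = 14
Sapporo→Nagasaki→Kyoto: 5 + 6 = 11
The minimum is 11 km.

11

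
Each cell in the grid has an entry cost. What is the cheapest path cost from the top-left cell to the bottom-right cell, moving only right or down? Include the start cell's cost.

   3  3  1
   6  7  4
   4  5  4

Cheapest: [0,0]→[0,1]→[0,2]→[1,2]→[2,2]
  3 + 3 + 1 + 4 + 4 = 15

15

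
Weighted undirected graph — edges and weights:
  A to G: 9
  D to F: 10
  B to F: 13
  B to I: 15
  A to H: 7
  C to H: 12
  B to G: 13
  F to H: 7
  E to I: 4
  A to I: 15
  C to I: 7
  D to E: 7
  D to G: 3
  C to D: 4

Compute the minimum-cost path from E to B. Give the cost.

19

Comparing a few candidate routes:
E -> D -> F -> B: 7 + 10 + 13 = 30
E -> I -> B: 4 + 15 = 19
E -> D -> G -> B: 7 + 3 + 13 = 23
Best route has total 19.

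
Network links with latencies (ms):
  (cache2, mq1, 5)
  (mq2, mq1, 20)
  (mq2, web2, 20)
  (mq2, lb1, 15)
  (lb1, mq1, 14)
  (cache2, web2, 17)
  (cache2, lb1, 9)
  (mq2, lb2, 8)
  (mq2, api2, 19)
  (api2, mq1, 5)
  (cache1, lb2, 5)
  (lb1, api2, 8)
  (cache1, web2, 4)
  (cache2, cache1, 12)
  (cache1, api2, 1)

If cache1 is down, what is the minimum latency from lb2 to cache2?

Checking several routes:
lb2 - mq2 - lb1 - cache2: 8 + 15 + 9 = 32
lb2 - mq2 - api2 - mq1 - cache2: 8 + 19 + 5 + 5 = 37
lb2 - mq2 - mq1 - cache2: 8 + 20 + 5 = 33
Best route has total 32 ms.

32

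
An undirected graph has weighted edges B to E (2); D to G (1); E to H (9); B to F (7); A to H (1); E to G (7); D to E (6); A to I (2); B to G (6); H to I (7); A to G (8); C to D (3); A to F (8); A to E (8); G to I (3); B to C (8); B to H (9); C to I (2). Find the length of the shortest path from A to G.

5

Comparing a few candidate routes:
A - I - C - D - G: 2 + 2 + 3 + 1 = 8
A - I - G: 2 + 3 = 5
A - H - I - C - D - G: 1 + 7 + 2 + 3 + 1 = 14
A - H - I - G: 1 + 7 + 3 = 11
A - E - G: 8 + 7 = 15
A - G: 8
The minimum is 5.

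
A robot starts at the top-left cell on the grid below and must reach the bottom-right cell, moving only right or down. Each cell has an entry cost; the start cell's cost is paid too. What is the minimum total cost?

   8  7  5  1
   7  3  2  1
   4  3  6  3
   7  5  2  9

Cheapest: [0,0] -> [0,1] -> [1,1] -> [1,2] -> [1,3] -> [2,3] -> [3,3]
  8 + 7 + 3 + 2 + 1 + 3 + 9 = 33

33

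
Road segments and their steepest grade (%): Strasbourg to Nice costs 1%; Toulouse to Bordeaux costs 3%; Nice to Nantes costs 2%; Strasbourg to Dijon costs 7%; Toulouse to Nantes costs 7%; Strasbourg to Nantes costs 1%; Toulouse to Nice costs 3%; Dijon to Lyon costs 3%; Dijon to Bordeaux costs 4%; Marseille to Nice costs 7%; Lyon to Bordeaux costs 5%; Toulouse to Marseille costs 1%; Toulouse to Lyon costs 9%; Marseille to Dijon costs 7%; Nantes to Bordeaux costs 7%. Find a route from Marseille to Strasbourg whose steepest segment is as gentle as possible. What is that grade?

A few of the Marseille→Strasbourg routes:
Marseille-Toulouse-Nice-Nantes-Strasbourg: max(1, 3, 2, 1) = 3
Marseille-Nice-Strasbourg: max(7, 1) = 7
Marseille-Nice-Toulouse-Bordeaux-Lyon-Dijon-Strasbourg: max(7, 3, 3, 5, 3, 7) = 7
Marseille-Nice-Toulouse-Bordeaux-Dijon-Strasbourg: max(7, 3, 3, 4, 7) = 7
Marseille-Nice-Toulouse-Bordeaux-Nantes-Strasbourg: max(7, 3, 3, 7, 1) = 7
Marseille-Toulouse-Nice-Strasbourg: max(1, 3, 1) = 3
Best route has worst link 3%.

3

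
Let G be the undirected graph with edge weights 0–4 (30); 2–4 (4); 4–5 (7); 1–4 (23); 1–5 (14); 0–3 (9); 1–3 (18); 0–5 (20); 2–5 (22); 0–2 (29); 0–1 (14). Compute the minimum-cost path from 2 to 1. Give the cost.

25

A few of the 2→1 routes:
2 -> 4 -> 5 -> 0 -> 1: 4 + 7 + 20 + 14 = 45
2 -> 4 -> 1: 4 + 23 = 27
2 -> 0 -> 1: 29 + 14 = 43
2 -> 4 -> 5 -> 1: 4 + 7 + 14 = 25
2 -> 5 -> 1: 22 + 14 = 36
The minimum is 25.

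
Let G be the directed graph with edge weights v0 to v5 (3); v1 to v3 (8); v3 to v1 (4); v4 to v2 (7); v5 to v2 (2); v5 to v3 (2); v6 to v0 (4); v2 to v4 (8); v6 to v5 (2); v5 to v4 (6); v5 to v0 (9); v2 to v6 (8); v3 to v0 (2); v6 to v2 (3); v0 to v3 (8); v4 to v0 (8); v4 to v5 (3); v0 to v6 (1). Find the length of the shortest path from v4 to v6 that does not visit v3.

9

Checking several routes:
v4 - v5 - v0 - v6: 3 + 9 + 1 = 13
v4 - v0 - v6: 8 + 1 = 9
v4 - v5 - v2 - v6: 3 + 2 + 8 = 13
v4 - v2 - v6: 7 + 8 = 15
Best route has total 9.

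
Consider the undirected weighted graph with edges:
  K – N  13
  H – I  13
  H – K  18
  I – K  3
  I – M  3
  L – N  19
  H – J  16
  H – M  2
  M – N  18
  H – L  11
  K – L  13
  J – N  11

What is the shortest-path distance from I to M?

A few of the I→M routes:
I → K → H → M: 3 + 18 + 2 = 23
I → M: 3
I → K → L → H → M: 3 + 13 + 11 + 2 = 29
I → H → M: 13 + 2 = 15
Shortest: 3.

3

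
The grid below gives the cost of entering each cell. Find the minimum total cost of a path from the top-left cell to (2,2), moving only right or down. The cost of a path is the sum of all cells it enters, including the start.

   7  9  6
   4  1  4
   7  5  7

Path [0,0] → [1,0] → [1,1] → [1,2] → [2,2]: 7 + 4 + 1 + 4 + 7 = 23.

23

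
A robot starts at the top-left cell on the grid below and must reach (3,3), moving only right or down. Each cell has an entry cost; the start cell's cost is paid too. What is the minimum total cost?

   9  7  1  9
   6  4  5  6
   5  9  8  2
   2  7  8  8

Best path: r0c0 r0c1 r0c2 r1c2 r1c3 r2c3 r3c3
Cost: 9 + 7 + 1 + 5 + 6 + 2 + 8 = 38
(Top row then right column would cost 42.)

38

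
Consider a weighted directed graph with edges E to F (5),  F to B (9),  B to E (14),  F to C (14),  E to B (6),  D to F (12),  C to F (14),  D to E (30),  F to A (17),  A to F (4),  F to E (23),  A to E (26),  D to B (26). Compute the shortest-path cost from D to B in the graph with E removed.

Paths from D to B avoiding E:
D - B: 26
D - F - B: 12 + 9 = 21
Best route has total 21.

21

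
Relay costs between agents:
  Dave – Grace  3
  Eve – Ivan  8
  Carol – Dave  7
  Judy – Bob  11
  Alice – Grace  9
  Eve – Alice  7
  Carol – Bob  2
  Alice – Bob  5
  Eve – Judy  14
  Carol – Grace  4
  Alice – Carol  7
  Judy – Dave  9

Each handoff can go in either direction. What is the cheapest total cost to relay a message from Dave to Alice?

12

Comparing a few candidate routes:
Dave → Grace → Carol → Alice: 3 + 4 + 7 = 14
Dave → Grace → Carol → Bob → Alice: 3 + 4 + 2 + 5 = 14
Dave → Grace → Alice: 3 + 9 = 12
The minimum is 12.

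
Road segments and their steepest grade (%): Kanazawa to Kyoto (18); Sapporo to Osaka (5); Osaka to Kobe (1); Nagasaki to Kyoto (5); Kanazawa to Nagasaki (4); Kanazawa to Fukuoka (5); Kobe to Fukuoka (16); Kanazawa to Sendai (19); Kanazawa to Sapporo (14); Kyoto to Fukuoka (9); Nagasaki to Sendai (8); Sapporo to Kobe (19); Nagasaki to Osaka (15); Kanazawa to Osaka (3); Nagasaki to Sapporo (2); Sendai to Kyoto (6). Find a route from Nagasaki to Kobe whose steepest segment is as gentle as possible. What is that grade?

4

Some routes from Nagasaki to Kobe:
Nagasaki→Sapporo→Kanazawa→Osaka→Kobe: max(2, 14, 3, 1) = 14
Nagasaki→Kanazawa→Osaka→Kobe: max(4, 3, 1) = 4
Nagasaki→Sendai→Kyoto→Fukuoka→Kanazawa→Osaka→Kobe: max(8, 6, 9, 5, 3, 1) = 9
Nagasaki→Sapporo→Osaka→Kobe: max(2, 5, 1) = 5
Nagasaki→Kyoto→Fukuoka→Kanazawa→Osaka→Kobe: max(5, 9, 5, 3, 1) = 9
Best route has worst link 4%.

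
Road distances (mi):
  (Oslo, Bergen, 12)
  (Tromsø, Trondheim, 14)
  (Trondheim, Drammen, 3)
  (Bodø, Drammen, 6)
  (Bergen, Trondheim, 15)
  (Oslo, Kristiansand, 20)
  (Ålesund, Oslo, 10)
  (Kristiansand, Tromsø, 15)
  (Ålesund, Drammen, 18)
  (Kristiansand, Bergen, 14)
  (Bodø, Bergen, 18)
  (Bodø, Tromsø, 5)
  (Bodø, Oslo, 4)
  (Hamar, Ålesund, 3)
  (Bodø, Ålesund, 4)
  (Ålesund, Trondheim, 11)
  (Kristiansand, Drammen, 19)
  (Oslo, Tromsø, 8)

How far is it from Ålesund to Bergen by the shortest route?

20

Checking several routes:
Ålesund -> Bodø -> Oslo -> Bergen: 4 + 4 + 12 = 20
Ålesund -> Oslo -> Bergen: 10 + 12 = 22
Ålesund -> Bodø -> Bergen: 4 + 18 = 22
Best route has total 20 mi.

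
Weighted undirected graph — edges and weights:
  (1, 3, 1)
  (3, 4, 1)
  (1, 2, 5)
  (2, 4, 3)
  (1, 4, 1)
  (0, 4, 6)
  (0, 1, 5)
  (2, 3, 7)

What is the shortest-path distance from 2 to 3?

Some routes from 2 to 3:
2-4-3: 3 + 1 = 4
2-1-3: 5 + 1 = 6
2-4-1-3: 3 + 1 + 1 = 5
Shortest: 4.

4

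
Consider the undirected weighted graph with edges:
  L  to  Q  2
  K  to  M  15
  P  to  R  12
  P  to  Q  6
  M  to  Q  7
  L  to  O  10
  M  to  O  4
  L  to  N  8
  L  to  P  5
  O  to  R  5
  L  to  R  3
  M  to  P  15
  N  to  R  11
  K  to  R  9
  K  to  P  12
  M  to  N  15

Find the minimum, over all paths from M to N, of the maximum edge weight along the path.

8

A few of the M→N routes:
M → Q → L → N: max(7, 2, 8) = 8
M → Q → P → L → N: max(7, 6, 5, 8) = 8
M → O → L → R → N: max(4, 10, 3, 11) = 11
M → O → L → N: max(4, 10, 8) = 10
M → O → R → L → N: max(4, 5, 3, 8) = 8
The minimum achievable maximum is 8.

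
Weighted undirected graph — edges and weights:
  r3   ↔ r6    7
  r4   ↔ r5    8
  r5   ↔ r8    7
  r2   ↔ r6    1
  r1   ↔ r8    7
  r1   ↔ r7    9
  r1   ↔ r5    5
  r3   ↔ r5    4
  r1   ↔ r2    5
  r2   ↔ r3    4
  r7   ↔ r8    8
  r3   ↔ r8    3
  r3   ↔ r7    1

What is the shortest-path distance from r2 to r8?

A few of the r2→r8 routes:
r2 → r6 → r3 → r8: 1 + 7 + 3 = 11
r2 → r1 → r8: 5 + 7 = 12
r2 → r3 → r8: 4 + 3 = 7
The minimum is 7.

7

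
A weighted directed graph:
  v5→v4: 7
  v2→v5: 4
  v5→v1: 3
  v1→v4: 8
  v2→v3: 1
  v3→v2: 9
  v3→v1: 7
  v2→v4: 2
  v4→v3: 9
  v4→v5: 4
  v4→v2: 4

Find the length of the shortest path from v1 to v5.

12

Routes from v1 to v5:
v1→v4→v5: 8 + 4 = 12
v1→v4→v2→v5: 8 + 4 + 4 = 16
v1→v4→v3→v2→v5: 8 + 9 + 9 + 4 = 30
Best route has total 12.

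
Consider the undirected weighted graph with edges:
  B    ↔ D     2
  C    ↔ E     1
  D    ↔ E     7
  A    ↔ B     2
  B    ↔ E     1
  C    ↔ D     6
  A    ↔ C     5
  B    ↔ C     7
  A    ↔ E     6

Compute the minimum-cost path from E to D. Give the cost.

Checking several routes:
E→C→A→B→D: 1 + 5 + 2 + 2 = 10
E→D: 7
E→B→D: 1 + 2 = 3
E→C→D: 1 + 6 = 7
Best route has total 3.

3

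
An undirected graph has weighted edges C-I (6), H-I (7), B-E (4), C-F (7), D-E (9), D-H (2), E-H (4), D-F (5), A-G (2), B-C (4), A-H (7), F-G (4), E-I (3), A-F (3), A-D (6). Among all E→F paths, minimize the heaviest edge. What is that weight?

5

Checking several routes:
E -> H -> D -> A -> F: max(4, 2, 6, 3) = 6
E -> B -> C -> I -> H -> A -> G -> F: max(4, 4, 6, 7, 7, 2, 4) = 7
E -> H -> D -> F: max(4, 2, 5) = 5
E -> H -> D -> A -> G -> F: max(4, 2, 6, 2, 4) = 6
E -> B -> C -> I -> H -> A -> F: max(4, 4, 6, 7, 7, 3) = 7
E -> B -> C -> I -> H -> A -> D -> F: max(4, 4, 6, 7, 7, 6, 5) = 7
Smallest bottleneck: 5.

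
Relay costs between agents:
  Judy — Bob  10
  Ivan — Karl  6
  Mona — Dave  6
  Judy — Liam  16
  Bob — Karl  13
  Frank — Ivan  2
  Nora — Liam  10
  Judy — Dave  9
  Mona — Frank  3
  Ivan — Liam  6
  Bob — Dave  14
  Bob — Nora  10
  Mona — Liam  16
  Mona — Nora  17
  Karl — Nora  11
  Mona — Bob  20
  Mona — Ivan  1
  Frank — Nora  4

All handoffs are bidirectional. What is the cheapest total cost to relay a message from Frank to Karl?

8

A few of the Frank→Karl routes:
Frank → Nora → Liam → Ivan → Karl: 4 + 10 + 6 + 6 = 26
Frank → Mona → Ivan → Karl: 3 + 1 + 6 = 10
Frank → Nora → Karl: 4 + 11 = 15
Frank → Ivan → Karl: 2 + 6 = 8
Frank → Nora → Bob → Karl: 4 + 10 + 13 = 27
Best route has total 8.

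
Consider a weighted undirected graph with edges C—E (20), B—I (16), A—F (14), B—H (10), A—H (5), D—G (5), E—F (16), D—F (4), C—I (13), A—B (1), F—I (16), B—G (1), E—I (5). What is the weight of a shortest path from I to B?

Checking several routes:
I-F-D-G-B: 16 + 4 + 5 + 1 = 26
I-E-F-D-G-B: 5 + 16 + 4 + 5 + 1 = 31
I-B: 16
Best route has total 16.

16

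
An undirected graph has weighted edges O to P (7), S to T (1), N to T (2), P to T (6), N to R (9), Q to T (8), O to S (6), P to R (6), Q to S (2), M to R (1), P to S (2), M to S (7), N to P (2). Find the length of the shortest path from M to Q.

Checking several routes:
M→S→Q: 7 + 2 = 9
M→R→P→N→T→S→Q: 1 + 6 + 2 + 2 + 1 + 2 = 14
M→R→P→S→Q: 1 + 6 + 2 + 2 = 11
The minimum is 9.

9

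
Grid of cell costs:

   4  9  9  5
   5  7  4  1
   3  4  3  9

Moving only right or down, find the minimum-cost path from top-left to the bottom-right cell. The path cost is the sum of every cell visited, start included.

Cheapest: r0c0 r1c0 r2c0 r2c1 r2c2 r2c3
  4 + 5 + 3 + 4 + 3 + 9 = 28

28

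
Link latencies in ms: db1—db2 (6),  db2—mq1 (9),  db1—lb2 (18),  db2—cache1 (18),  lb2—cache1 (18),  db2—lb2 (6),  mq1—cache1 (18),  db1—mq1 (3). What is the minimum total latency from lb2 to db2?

Checking several routes:
lb2→db2: 6
lb2→db1→db2: 18 + 6 = 24
lb2→db1→mq1→db2: 18 + 3 + 9 = 30
Shortest: 6 ms.

6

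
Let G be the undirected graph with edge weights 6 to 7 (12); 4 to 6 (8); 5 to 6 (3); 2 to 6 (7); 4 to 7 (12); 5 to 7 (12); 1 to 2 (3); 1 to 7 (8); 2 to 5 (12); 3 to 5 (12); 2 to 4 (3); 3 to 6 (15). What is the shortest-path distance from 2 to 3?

22

Some routes from 2 to 3:
2 → 5 → 3: 12 + 12 = 24
2 → 6 → 3: 7 + 15 = 22
2 → 6 → 5 → 3: 7 + 3 + 12 = 22
Best route has total 22.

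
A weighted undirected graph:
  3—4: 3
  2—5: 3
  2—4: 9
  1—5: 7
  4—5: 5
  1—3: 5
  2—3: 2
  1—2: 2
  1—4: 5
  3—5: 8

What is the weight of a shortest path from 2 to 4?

5

A few of the 2→4 routes:
2 → 1 → 4: 2 + 5 = 7
2 → 4: 9
2 → 1 → 3 → 4: 2 + 5 + 3 = 10
2 → 3 → 4: 2 + 3 = 5
2 → 5 → 4: 3 + 5 = 8
Shortest: 5.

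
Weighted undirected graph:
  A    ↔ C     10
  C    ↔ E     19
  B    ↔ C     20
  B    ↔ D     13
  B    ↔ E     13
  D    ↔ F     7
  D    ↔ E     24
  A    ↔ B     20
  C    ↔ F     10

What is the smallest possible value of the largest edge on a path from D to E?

13

Comparing a few candidate routes:
D-F-C-B-E: max(7, 10, 20, 13) = 20
D-F-C-E: max(7, 10, 19) = 19
D-B-A-C-E: max(13, 20, 10, 19) = 20
D-F-C-A-B-E: max(7, 10, 10, 20, 13) = 20
D-B-C-E: max(13, 20, 19) = 20
D-B-E: max(13, 13) = 13
The minimum achievable maximum is 13.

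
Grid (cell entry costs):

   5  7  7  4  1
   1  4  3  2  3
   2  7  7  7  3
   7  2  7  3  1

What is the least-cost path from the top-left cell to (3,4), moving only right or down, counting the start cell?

Best path: [0,0] → [1,0] → [1,1] → [1,2] → [1,3] → [1,4] → [2,4] → [3,4]
Cost: 5 + 1 + 4 + 3 + 2 + 3 + 3 + 1 = 22
(Top row then right column would cost 31.)

22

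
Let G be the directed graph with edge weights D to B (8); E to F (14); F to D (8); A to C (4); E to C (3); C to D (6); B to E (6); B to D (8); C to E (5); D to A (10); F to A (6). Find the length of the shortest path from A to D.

Candidate routes:
A → C → D: 4 + 6 = 10
A → C → E → F → D: 4 + 5 + 14 + 8 = 31
Best route has total 10.

10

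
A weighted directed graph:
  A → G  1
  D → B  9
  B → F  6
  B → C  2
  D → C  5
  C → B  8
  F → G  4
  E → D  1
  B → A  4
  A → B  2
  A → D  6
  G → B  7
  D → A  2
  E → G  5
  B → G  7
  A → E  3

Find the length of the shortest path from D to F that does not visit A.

15

Candidate routes:
D→B→F: 9 + 6 = 15
D→C→B→F: 5 + 8 + 6 = 19
Shortest: 15.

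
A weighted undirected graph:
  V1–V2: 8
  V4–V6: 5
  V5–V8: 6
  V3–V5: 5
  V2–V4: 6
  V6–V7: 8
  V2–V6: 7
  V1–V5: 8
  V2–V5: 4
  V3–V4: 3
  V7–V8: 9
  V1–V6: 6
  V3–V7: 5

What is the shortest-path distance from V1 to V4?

Checking several routes:
V1→V5→V2→V4: 8 + 4 + 6 = 18
V1→V6→V4: 6 + 5 = 11
V1→V5→V3→V4: 8 + 5 + 3 = 16
V1→V2→V4: 8 + 6 = 14
Shortest: 11.

11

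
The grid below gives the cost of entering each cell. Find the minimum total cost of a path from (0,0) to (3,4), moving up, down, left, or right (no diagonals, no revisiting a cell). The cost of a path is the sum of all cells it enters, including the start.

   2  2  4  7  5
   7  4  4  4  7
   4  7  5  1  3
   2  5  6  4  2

One optimal route is r0c0 r0c1 r0c2 r1c2 r1c3 r2c3 r2c4 r3c4.
Its cost is 2 + 2 + 4 + 4 + 4 + 1 + 3 + 2 = 22.

22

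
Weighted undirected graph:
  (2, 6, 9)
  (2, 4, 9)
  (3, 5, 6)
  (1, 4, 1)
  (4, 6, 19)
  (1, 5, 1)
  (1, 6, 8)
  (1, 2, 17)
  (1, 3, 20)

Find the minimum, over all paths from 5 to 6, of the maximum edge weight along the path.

A few of the 5→6 routes:
5 - 1 - 2 - 6: max(1, 17, 9) = 17
5 - 1 - 4 - 2 - 6: max(1, 1, 9, 9) = 9
5 - 1 - 6: max(1, 8) = 8
Smallest bottleneck: 8.

8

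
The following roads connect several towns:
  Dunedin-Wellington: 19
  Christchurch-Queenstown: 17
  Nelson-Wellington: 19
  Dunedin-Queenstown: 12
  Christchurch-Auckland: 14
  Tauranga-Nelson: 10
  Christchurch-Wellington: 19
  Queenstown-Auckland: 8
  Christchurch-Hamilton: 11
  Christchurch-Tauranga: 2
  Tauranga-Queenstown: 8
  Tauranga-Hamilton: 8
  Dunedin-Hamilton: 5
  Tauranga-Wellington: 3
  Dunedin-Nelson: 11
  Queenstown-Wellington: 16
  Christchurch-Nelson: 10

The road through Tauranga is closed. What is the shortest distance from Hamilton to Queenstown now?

17

A few of the Hamilton→Queenstown routes:
Hamilton - Dunedin - Wellington - Queenstown: 5 + 19 + 16 = 40
Hamilton - Christchurch - Queenstown: 11 + 17 = 28
Hamilton - Christchurch - Auckland - Queenstown: 11 + 14 + 8 = 33
Hamilton - Dunedin - Queenstown: 5 + 12 = 17
Shortest: 17.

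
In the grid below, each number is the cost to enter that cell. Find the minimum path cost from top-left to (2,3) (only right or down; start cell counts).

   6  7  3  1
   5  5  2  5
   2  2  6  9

Path [0,0]→[1,0]→[2,0]→[2,1]→[2,2]→[2,3]: 6 + 5 + 2 + 2 + 6 + 9 = 30.
(Top row then right column would cost 31.)

30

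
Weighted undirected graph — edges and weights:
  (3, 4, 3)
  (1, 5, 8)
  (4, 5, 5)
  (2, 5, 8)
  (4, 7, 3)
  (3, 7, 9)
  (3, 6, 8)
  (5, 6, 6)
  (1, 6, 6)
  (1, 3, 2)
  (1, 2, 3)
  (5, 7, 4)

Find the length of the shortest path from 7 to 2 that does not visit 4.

12

Some routes from 7 to 2 avoiding 4:
7 - 5 - 1 - 2: 4 + 8 + 3 = 15
7 - 3 - 1 - 2: 9 + 2 + 3 = 14
7 - 5 - 2: 4 + 8 = 12
Shortest: 12.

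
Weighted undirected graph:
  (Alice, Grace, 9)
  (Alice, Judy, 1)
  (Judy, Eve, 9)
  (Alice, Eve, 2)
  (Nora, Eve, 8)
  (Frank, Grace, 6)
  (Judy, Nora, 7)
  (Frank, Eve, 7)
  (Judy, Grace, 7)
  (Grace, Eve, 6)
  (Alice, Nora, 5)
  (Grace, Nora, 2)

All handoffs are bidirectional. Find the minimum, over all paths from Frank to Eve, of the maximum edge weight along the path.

6

Checking several routes:
Frank -> Grace -> Eve: max(6, 6) = 6
Frank -> Grace -> Judy -> Alice -> Eve: max(6, 7, 1, 2) = 7
Frank -> Grace -> Nora -> Alice -> Eve: max(6, 2, 5, 2) = 6
Frank -> Eve: max(7) = 7
Smallest bottleneck: 6.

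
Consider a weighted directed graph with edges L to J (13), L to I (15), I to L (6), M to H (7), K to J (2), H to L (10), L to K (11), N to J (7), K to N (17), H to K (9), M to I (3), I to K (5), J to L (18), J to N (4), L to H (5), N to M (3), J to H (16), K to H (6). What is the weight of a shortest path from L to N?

17

Checking several routes:
L-K-J-N: 11 + 2 + 4 = 17
L-H-K-J-N: 5 + 9 + 2 + 4 = 20
L-J-N: 13 + 4 = 17
The minimum is 17.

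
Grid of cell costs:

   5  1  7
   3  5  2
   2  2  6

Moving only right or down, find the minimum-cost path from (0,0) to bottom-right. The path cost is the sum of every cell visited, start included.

18

Path (0,0) -> (1,0) -> (2,0) -> (2,1) -> (2,2): 5 + 3 + 2 + 2 + 6 = 18.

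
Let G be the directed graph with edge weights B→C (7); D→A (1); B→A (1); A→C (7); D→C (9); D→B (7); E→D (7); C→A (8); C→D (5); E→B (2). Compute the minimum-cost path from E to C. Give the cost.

9

Checking several routes:
E-B-A-C: 2 + 1 + 7 = 10
E-D-A-C: 7 + 1 + 7 = 15
E-D-C: 7 + 9 = 16
E-B-C: 2 + 7 = 9
Shortest: 9.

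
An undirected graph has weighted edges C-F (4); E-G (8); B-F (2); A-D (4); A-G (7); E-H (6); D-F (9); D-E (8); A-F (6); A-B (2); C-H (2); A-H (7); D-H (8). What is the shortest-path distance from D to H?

8

A few of the D→H routes:
D -> H: 8
D -> A -> B -> F -> C -> H: 4 + 2 + 2 + 4 + 2 = 14
D -> A -> H: 4 + 7 = 11
Best route has total 8.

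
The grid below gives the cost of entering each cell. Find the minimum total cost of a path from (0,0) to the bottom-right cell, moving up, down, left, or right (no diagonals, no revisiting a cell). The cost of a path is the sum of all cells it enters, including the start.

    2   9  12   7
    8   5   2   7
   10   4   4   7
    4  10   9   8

Best path: (0,0) → (1,0) → (1,1) → (1,2) → (2,2) → (2,3) → (3,3)
Cost: 2 + 8 + 5 + 2 + 4 + 7 + 8 = 36

36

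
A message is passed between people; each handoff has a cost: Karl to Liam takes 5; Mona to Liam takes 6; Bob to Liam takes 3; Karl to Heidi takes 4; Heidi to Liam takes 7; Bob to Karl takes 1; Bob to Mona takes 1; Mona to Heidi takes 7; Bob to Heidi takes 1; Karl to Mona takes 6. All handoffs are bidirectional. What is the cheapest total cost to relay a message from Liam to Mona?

4

Some routes from Liam to Mona:
Liam-Mona: 6
Liam-Karl-Bob-Mona: 5 + 1 + 1 = 7
Liam-Bob-Mona: 3 + 1 = 4
The minimum is 4.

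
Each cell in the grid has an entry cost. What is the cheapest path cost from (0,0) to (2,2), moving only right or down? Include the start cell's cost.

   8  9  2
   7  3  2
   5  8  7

27

Take [0,0]→[1,0]→[1,1]→[1,2]→[2,2] for a total of 8 + 7 + 3 + 2 + 7 = 27.
(Top row then right column would cost 28.)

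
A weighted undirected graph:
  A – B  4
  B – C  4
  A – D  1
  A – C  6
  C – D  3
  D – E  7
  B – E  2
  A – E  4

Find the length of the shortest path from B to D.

5

Some routes from B to D:
B → E → A → D: 2 + 4 + 1 = 7
B → A → D: 4 + 1 = 5
B → C → D: 4 + 3 = 7
Best route has total 5.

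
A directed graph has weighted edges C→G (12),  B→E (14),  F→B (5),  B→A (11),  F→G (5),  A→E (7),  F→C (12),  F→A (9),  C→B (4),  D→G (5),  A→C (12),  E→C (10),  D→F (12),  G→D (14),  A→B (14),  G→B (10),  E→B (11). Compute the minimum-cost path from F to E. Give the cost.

Comparing a few candidate routes:
F - B - E: 5 + 14 = 19
F - A - E: 9 + 7 = 16
F - G - B - E: 5 + 10 + 14 = 29
F - B - A - E: 5 + 11 + 7 = 23
The minimum is 16.

16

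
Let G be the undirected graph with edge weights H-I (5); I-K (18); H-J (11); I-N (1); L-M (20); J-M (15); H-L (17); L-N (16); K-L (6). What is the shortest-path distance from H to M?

Routes from H to M:
H → L → M: 17 + 20 = 37
H → J → M: 11 + 15 = 26
H → I → N → L → M: 5 + 1 + 16 + 20 = 42
H → I → K → L → M: 5 + 18 + 6 + 20 = 49
The minimum is 26.

26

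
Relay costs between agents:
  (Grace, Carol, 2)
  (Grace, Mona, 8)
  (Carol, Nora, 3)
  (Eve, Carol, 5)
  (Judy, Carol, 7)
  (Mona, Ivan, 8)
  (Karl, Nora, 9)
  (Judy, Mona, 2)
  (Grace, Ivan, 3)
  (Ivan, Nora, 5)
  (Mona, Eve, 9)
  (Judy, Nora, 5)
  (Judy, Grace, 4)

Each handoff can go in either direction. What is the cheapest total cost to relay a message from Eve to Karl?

17

Comparing a few candidate routes:
Eve→Carol→Nora→Karl: 5 + 3 + 9 = 17
Eve→Mona→Judy→Nora→Karl: 9 + 2 + 5 + 9 = 25
Eve→Carol→Judy→Nora→Karl: 5 + 7 + 5 + 9 = 26
Eve→Mona→Judy→Grace→Carol→Nora→Karl: 9 + 2 + 4 + 2 + 3 + 9 = 29
Eve→Carol→Grace→Ivan→Nora→Karl: 5 + 2 + 3 + 5 + 9 = 24
Eve→Carol→Grace→Judy→Nora→Karl: 5 + 2 + 4 + 5 + 9 = 25
Best route has total 17.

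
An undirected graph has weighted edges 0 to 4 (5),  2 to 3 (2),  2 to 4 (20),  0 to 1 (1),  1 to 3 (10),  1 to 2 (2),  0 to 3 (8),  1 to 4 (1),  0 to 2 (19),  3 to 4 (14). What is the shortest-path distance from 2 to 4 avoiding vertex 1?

Paths from 2 to 4 avoiding 1:
2-0-3-4: 19 + 8 + 14 = 41
2-0-4: 19 + 5 = 24
2-3-4: 2 + 14 = 16
2-4: 20
2-3-0-4: 2 + 8 + 5 = 15
Shortest: 15.

15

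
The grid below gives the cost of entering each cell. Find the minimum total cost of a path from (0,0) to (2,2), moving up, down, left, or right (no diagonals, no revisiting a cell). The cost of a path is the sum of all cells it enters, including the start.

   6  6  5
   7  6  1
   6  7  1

Path [0,0]→[0,1]→[0,2]→[1,2]→[2,2]: 6 + 6 + 5 + 1 + 1 = 19.

19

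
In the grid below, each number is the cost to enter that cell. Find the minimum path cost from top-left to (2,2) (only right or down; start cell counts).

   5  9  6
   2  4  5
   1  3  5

Path r0c0 r1c0 r2c0 r2c1 r2c2: 5 + 2 + 1 + 3 + 5 = 16.

16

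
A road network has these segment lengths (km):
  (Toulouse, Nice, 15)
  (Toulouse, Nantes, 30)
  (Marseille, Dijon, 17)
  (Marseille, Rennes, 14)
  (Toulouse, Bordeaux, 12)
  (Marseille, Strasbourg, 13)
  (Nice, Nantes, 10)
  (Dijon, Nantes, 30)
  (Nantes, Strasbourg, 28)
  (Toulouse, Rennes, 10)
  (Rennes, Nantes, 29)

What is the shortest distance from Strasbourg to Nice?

38

Some routes from Strasbourg to Nice:
Strasbourg - Marseille - Dijon - Nantes - Nice: 13 + 17 + 30 + 10 = 70
Strasbourg - Marseille - Rennes - Nantes - Nice: 13 + 14 + 29 + 10 = 66
Strasbourg - Nantes - Nice: 28 + 10 = 38
Strasbourg - Nantes - Toulouse - Nice: 28 + 30 + 15 = 73
Strasbourg - Marseille - Rennes - Toulouse - Nice: 13 + 14 + 10 + 15 = 52
Strasbourg - Marseille - Rennes - Toulouse - Nantes - Nice: 13 + 14 + 10 + 30 + 10 = 77
Best route has total 38 km.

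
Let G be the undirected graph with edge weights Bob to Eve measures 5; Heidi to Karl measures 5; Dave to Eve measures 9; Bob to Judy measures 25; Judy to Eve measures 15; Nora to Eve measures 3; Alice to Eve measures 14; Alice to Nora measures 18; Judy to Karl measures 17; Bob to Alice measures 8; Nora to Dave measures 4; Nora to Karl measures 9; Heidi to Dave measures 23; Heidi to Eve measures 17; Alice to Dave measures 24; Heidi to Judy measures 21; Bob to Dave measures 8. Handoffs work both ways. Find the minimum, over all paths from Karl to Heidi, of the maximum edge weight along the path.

5

Some routes from Karl to Heidi:
Karl -> Nora -> Dave -> Eve -> Heidi: max(9, 4, 9, 17) = 17
Karl -> Heidi: max(5) = 5
Karl -> Nora -> Dave -> Bob -> Eve -> Heidi: max(9, 4, 8, 5, 17) = 17
The minimum achievable maximum is 5.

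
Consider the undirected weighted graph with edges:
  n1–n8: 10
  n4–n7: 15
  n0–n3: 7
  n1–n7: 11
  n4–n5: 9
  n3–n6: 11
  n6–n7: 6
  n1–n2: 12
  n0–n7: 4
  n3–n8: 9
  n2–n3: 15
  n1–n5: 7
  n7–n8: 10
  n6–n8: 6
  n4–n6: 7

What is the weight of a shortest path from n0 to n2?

22

Checking several routes:
n0 → n7 → n1 → n2: 4 + 11 + 12 = 27
n0 → n7 → n6 → n3 → n2: 4 + 6 + 11 + 15 = 36
n0 → n7 → n8 → n1 → n2: 4 + 10 + 10 + 12 = 36
n0 → n3 → n2: 7 + 15 = 22
The minimum is 22.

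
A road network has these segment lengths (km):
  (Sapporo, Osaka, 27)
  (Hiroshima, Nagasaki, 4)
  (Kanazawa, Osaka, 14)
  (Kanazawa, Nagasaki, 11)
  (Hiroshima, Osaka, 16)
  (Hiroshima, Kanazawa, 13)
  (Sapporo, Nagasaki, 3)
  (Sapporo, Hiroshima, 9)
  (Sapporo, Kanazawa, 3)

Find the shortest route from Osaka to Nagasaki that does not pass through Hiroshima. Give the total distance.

Routes from Osaka to Nagasaki avoiding Hiroshima:
Osaka -> Kanazawa -> Sapporo -> Nagasaki: 14 + 3 + 3 = 20
Osaka -> Sapporo -> Kanazawa -> Nagasaki: 27 + 3 + 11 = 41
Osaka -> Sapporo -> Nagasaki: 27 + 3 = 30
Osaka -> Kanazawa -> Nagasaki: 14 + 11 = 25
The minimum is 20 km.

20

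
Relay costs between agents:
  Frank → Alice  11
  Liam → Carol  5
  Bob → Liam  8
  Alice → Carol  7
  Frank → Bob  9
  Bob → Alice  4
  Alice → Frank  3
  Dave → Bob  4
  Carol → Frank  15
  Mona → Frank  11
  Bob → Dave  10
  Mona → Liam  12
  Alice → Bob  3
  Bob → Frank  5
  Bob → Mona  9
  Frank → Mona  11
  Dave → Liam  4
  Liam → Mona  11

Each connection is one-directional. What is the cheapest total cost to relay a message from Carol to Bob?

Routes from Carol to Bob:
Carol - Frank - Bob: 15 + 9 = 24
Carol - Frank - Alice - Bob: 15 + 11 + 3 = 29
Shortest: 24.

24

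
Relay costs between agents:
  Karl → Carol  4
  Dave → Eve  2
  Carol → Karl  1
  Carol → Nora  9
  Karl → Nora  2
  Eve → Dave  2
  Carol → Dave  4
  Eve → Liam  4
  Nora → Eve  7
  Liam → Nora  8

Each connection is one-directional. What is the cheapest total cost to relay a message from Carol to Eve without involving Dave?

10

Routes from Carol to Eve avoiding Dave:
Carol → Nora → Eve: 9 + 7 = 16
Carol → Karl → Nora → Eve: 1 + 2 + 7 = 10
Best route has total 10.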